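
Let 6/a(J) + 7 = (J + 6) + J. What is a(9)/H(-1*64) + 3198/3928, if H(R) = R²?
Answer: 13919169/17094656 ≈ 0.81424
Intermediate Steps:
a(J) = 6/(-1 + 2*J) (a(J) = 6/(-7 + ((J + 6) + J)) = 6/(-7 + ((6 + J) + J)) = 6/(-7 + (6 + 2*J)) = 6/(-1 + 2*J))
a(9)/H(-1*64) + 3198/3928 = (6/(-1 + 2*9))/((-1*64)²) + 3198/3928 = (6/(-1 + 18))/((-64)²) + 3198*(1/3928) = (6/17)/4096 + 1599/1964 = (6*(1/17))*(1/4096) + 1599/1964 = (6/17)*(1/4096) + 1599/1964 = 3/34816 + 1599/1964 = 13919169/17094656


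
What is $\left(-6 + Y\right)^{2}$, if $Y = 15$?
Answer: $81$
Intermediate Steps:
$\left(-6 + Y\right)^{2} = \left(-6 + 15\right)^{2} = 9^{2} = 81$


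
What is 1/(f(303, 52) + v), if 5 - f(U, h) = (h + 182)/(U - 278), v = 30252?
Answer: 25/756191 ≈ 3.3060e-5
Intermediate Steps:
f(U, h) = 5 - (182 + h)/(-278 + U) (f(U, h) = 5 - (h + 182)/(U - 278) = 5 - (182 + h)/(-278 + U))
1/(f(303, 52) + v) = 1/((-1572 - 1*52 + 5*303)/(-278 + 303) + 30252) = 1/((-1572 - 52 + 1515)/25 + 30252) = 1/((1/25)*(-109) + 30252) = 1/(-109/25 + 30252) = 1/(756191/25) = 25/756191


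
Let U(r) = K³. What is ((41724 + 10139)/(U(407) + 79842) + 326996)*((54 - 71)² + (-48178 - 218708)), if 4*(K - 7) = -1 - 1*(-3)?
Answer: -55976877142005620/642111 ≈ -8.7176e+10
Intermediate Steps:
K = 15/2 (K = 7 + (-1 - 1*(-3))/4 = 7 + (-1 + 3)/4 = 7 + (¼)*2 = 7 + ½ = 15/2 ≈ 7.5000)
U(r) = 3375/8 (U(r) = (15/2)³ = 3375/8)
((41724 + 10139)/(U(407) + 79842) + 326996)*((54 - 71)² + (-48178 - 218708)) = ((41724 + 10139)/(3375/8 + 79842) + 326996)*((54 - 71)² + (-48178 - 218708)) = (51863/(642111/8) + 326996)*((-17)² - 266886) = (51863*(8/642111) + 326996)*(289 - 266886) = (414904/642111 + 326996)*(-266597) = (209968143460/642111)*(-266597) = -55976877142005620/642111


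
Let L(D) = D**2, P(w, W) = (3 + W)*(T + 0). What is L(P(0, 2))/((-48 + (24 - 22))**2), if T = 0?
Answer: 0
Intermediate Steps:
P(w, W) = 0 (P(w, W) = (3 + W)*(0 + 0) = (3 + W)*0 = 0)
L(P(0, 2))/((-48 + (24 - 22))**2) = 0**2/((-48 + (24 - 22))**2) = 0/((-48 + 2)**2) = 0/((-46)**2) = 0/2116 = 0*(1/2116) = 0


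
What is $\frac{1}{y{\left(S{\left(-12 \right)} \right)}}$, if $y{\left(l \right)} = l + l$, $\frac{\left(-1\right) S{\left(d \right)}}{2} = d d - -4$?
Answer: $- \frac{1}{592} \approx -0.0016892$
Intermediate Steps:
$S{\left(d \right)} = -8 - 2 d^{2}$ ($S{\left(d \right)} = - 2 \left(d d - -4\right) = - 2 \left(d^{2} + 4\right) = - 2 \left(4 + d^{2}\right) = -8 - 2 d^{2}$)
$y{\left(l \right)} = 2 l$
$\frac{1}{y{\left(S{\left(-12 \right)} \right)}} = \frac{1}{2 \left(-8 - 2 \left(-12\right)^{2}\right)} = \frac{1}{2 \left(-8 - 288\right)} = \frac{1}{2 \left(-296\right)} = \frac{1}{-592} = - \frac{1}{592}$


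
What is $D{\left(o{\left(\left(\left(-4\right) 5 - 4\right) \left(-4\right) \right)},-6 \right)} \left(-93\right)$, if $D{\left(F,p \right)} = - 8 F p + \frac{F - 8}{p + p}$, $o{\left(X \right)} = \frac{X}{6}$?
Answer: $-71362$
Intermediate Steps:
$o{\left(X \right)} = \frac{X}{6}$ ($o{\left(X \right)} = X \frac{1}{6} = \frac{X}{6}$)
$D{\left(F,p \right)} = \frac{-8 + F}{2 p} - 8 F p$ ($D{\left(F,p \right)} = - 8 F p + \frac{-8 + F}{2 p} = \frac{-8 + F}{2 p} - 8 F p$)
$D{\left(o{\left(\left(\left(-4\right) 5 - 4\right) \left(-4\right) \right)},-6 \right)} \left(-93\right) = \frac{-8 + \frac{\left(\left(-4\right) 5 - 4\right) \left(-4\right)}{6} - 16 \frac{\left(\left(-4\right) 5 - 4\right) \left(-4\right)}{6} \left(-6\right)^{2}}{2 \left(-6\right)} \left(-93\right) = \frac{1}{2} \left(- \frac{1}{6}\right) \left(-8 + \frac{\left(-20 - 4\right) \left(-4\right)}{6} - 16 \frac{\left(-20 - 4\right) \left(-4\right)}{6} \cdot 36\right) \left(-93\right) = \frac{1}{2} \left(- \frac{1}{6}\right) \left(-8 + \frac{\left(-24\right) \left(-4\right)}{6} - 16 \frac{\left(-24\right) \left(-4\right)}{6} \cdot 36\right) \left(-93\right) = \frac{1}{2} \left(- \frac{1}{6}\right) \left(-8 + \frac{1}{6} \cdot 96 - 16 \cdot \frac{1}{6} \cdot 96 \cdot 36\right) \left(-93\right) = \frac{1}{2} \left(- \frac{1}{6}\right) \left(-8 + 16 - 256 \cdot 36\right) \left(-93\right) = \frac{1}{2} \left(- \frac{1}{6}\right) \left(-8 + 16 - 9216\right) \left(-93\right) = \frac{1}{2} \left(- \frac{1}{6}\right) \left(-9208\right) \left(-93\right) = \frac{2302}{3} \left(-93\right) = -71362$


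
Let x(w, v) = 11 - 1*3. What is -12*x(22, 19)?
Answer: -96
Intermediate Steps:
x(w, v) = 8 (x(w, v) = 11 - 3 = 8)
-12*x(22, 19) = -12*8 = -96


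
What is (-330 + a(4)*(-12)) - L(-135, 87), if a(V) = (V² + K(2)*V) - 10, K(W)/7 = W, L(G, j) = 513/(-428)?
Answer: -459159/428 ≈ -1072.8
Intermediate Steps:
L(G, j) = -513/428 (L(G, j) = 513*(-1/428) = -513/428)
K(W) = 7*W
a(V) = -10 + V² + 14*V (a(V) = (V² + (7*2)*V) - 10 = (V² + 14*V) - 10 = -10 + V² + 14*V)
(-330 + a(4)*(-12)) - L(-135, 87) = (-330 + (-10 + 4² + 14*4)*(-12)) - 1*(-513/428) = (-330 + (-10 + 16 + 56)*(-12)) + 513/428 = (-330 + 62*(-12)) + 513/428 = (-330 - 744) + 513/428 = -1074 + 513/428 = -459159/428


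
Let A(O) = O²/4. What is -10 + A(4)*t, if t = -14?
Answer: -66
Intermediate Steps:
A(O) = O²/4 (A(O) = O²*(¼) = O²/4)
-10 + A(4)*t = -10 + ((¼)*4²)*(-14) = -10 + ((¼)*16)*(-14) = -10 + 4*(-14) = -10 - 56 = -66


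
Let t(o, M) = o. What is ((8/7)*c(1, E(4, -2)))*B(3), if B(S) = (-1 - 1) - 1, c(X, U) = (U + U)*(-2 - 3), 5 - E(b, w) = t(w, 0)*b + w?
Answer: 3600/7 ≈ 514.29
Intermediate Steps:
E(b, w) = 5 - w - b*w (E(b, w) = 5 - (w*b + w) = 5 - (b*w + w) = 5 - (w + b*w) = 5 + (-w - b*w) = 5 - w - b*w)
c(X, U) = -10*U (c(X, U) = (2*U)*(-5) = -10*U)
B(S) = -3 (B(S) = -2 - 1 = -3)
((8/7)*c(1, E(4, -2)))*B(3) = ((8/7)*(-10*(5 - 1*(-2) - 1*4*(-2))))*(-3) = ((8*(⅐))*(-10*(5 + 2 + 8)))*(-3) = (8*(-10*15)/7)*(-3) = ((8/7)*(-150))*(-3) = -1200/7*(-3) = 3600/7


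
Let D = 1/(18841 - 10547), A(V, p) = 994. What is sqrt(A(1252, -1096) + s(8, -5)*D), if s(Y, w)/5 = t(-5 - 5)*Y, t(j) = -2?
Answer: sqrt(17094257466)/4147 ≈ 31.528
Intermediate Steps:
D = 1/8294 ≈ 0.00012057
s(Y, w) = -10*Y (s(Y, w) = 5*(-2*Y) = -10*Y)
sqrt(A(1252, -1096) + s(8, -5)*D) = sqrt(994 - 10*8*(1/8294)) = sqrt(994 - 80*1/8294) = sqrt(994 - 40/4147) = sqrt(4122078/4147) = sqrt(17094257466)/4147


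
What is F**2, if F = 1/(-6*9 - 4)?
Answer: 1/3364 ≈ 0.00029727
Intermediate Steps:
F = -1/58 (F = 1/(-54 - 4) = 1/(-58) = -1/58 ≈ -0.017241)
F**2 = (-1/58)**2 = 1/3364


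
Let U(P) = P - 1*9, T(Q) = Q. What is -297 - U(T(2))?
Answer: -290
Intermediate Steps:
U(P) = -9 + P (U(P) = P - 9 = -9 + P)
-297 - U(T(2)) = -297 - (-9 + 2) = -297 - 1*(-7) = -297 + 7 = -290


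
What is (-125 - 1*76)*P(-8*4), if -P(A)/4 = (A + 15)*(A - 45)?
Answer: 1052436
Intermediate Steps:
P(A) = -4*(-45 + A)*(15 + A) (P(A) = -4*(A + 15)*(A - 45) = -4*(15 + A)*(-45 + A) = -4*(-45 + A)*(15 + A))
(-125 - 1*76)*P(-8*4) = (-125 - 1*76)*(2700 - 4*(-8*4)² + 120*(-8*4)) = (-125 - 76)*(2700 - 4*(-32)² + 120*(-32)) = -201*(2700 - 4*1024 - 3840) = -201*(2700 - 4096 - 3840) = -201*(-5236) = 1052436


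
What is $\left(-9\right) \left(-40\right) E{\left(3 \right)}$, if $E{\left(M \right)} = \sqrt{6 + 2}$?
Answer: $720 \sqrt{2} \approx 1018.2$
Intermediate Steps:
$E{\left(M \right)} = 2 \sqrt{2}$ ($E{\left(M \right)} = \sqrt{8} = 2 \sqrt{2}$)
$\left(-9\right) \left(-40\right) E{\left(3 \right)} = \left(-9\right) \left(-40\right) 2 \sqrt{2} = 360 \cdot 2 \sqrt{2} = 720 \sqrt{2}$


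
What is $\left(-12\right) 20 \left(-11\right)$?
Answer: $2640$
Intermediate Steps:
$\left(-12\right) 20 \left(-11\right) = \left(-240\right) \left(-11\right) = 2640$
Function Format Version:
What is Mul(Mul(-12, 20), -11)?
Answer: 2640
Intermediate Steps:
Mul(Mul(-12, 20), -11) = Mul(-240, -11) = 2640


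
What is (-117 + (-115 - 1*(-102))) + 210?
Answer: 80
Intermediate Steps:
(-117 + (-115 - 1*(-102))) + 210 = (-117 + (-115 + 102)) + 210 = (-117 - 13) + 210 = -130 + 210 = 80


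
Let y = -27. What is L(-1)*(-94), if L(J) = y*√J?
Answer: 2538*I ≈ 2538.0*I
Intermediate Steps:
L(J) = -27*√J
L(-1)*(-94) = -27*I*(-94) = 2538*I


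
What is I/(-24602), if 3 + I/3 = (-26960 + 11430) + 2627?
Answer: 19359/12301 ≈ 1.5738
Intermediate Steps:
I = -38718 (I = -9 + 3*((-26960 + 11430) + 2627) = -9 + 3*(-15530 + 2627) = -9 + 3*(-12903) = -9 - 38709 = -38718)
I/(-24602) = -38718/(-24602) = -38718*(-1/24602) = 19359/12301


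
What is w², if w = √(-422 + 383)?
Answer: -39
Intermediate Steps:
w = I*√39 (w = √(-39) = I*√39 ≈ 6.245*I)
w² = (I*√39)² = -39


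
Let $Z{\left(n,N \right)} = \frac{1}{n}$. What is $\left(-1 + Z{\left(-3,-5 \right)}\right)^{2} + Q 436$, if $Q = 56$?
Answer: $\frac{219760}{9} \approx 24418.0$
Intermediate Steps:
$\left(-1 + Z{\left(-3,-5 \right)}\right)^{2} + Q 436 = \left(-1 + \frac{1}{-3}\right)^{2} + 56 \cdot 436 = \left(-1 - \frac{1}{3}\right)^{2} + 24416 = \left(- \frac{4}{3}\right)^{2} + 24416 = \frac{16}{9} + 24416 = \frac{219760}{9}$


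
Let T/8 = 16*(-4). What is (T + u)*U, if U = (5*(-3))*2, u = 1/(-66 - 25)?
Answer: 1397790/91 ≈ 15360.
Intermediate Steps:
u = -1/91 (u = 1/(-91) = -1/91 ≈ -0.010989)
U = -30 (U = -15*2 = -30)
T = -512 (T = 8*(16*(-4)) = 8*(-64) = -512)
(T + u)*U = (-512 - 1/91)*(-30) = -46593/91*(-30) = 1397790/91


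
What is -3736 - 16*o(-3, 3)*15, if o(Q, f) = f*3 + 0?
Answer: -5896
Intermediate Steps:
o(Q, f) = 3*f (o(Q, f) = 3*f + 0 = 3*f)
-3736 - 16*o(-3, 3)*15 = -3736 - 16*(3*3)*15 = -3736 - 16*9*15 = -3736 - 144*15 = -3736 - 1*2160 = -3736 - 2160 = -5896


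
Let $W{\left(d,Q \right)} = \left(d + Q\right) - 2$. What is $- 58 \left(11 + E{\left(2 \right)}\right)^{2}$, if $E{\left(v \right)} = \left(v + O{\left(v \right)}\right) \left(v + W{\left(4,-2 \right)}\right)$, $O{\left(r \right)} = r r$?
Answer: $-30682$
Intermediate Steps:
$W{\left(d,Q \right)} = -2 + Q + d$ ($W{\left(d,Q \right)} = \left(Q + d\right) - 2 = -2 + Q + d$)
$O{\left(r \right)} = r^{2}$
$E{\left(v \right)} = v \left(v + v^{2}\right)$ ($E{\left(v \right)} = \left(v + v^{2}\right) \left(v - 0\right) = \left(v + v^{2}\right) \left(v + 0\right) = \left(v + v^{2}\right) v = v \left(v + v^{2}\right)$)
$- 58 \left(11 + E{\left(2 \right)}\right)^{2} = - 58 \left(11 + 2^{2} \left(1 + 2\right)\right)^{2} = - 58 \left(11 + 4 \cdot 3\right)^{2} = - 58 \left(11 + 12\right)^{2} = - 58 \cdot 23^{2} = \left(-58\right) 529 = -30682$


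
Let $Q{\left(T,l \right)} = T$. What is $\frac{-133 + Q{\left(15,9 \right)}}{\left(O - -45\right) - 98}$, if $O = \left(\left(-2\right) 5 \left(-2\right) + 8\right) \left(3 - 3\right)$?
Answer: $\frac{118}{53} \approx 2.2264$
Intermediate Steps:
$O = 0$ ($O = \left(\left(-10\right) \left(-2\right) + 8\right) 0 = \left(20 + 8\right) 0 = 28 \cdot 0 = 0$)
$\frac{-133 + Q{\left(15,9 \right)}}{\left(O - -45\right) - 98} = \frac{-133 + 15}{\left(0 - -45\right) - 98} = - \frac{118}{\left(0 + 45\right) - 98} = - \frac{118}{45 - 98} = - \frac{118}{-53} = \left(-118\right) \left(- \frac{1}{53}\right) = \frac{118}{53}$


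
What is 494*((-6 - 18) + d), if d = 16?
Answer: -3952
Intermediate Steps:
494*((-6 - 18) + d) = 494*((-6 - 18) + 16) = 494*(-24 + 16) = 494*(-8) = -3952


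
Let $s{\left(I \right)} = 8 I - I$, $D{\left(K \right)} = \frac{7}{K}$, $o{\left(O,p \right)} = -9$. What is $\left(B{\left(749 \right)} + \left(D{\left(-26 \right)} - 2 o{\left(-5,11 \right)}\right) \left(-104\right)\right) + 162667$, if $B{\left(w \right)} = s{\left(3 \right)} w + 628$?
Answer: $177180$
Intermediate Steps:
$s{\left(I \right)} = 7 I$
$B{\left(w \right)} = 628 + 21 w$ ($B{\left(w \right)} = 7 \cdot 3 w + 628 = 21 w + 628 = 628 + 21 w$)
$\left(B{\left(749 \right)} + \left(D{\left(-26 \right)} - 2 o{\left(-5,11 \right)}\right) \left(-104\right)\right) + 162667 = \left(\left(628 + 21 \cdot 749\right) + \left(\frac{7}{-26} - 2 \left(-9\right)\right) \left(-104\right)\right) + 162667 = \left(\left(628 + 15729\right) + \left(7 \left(- \frac{1}{26}\right) - -18\right) \left(-104\right)\right) + 162667 = \left(16357 + \left(- \frac{7}{26} + 18\right) \left(-104\right)\right) + 162667 = \left(16357 + \frac{461}{26} \left(-104\right)\right) + 162667 = \left(16357 - 1844\right) + 162667 = 14513 + 162667 = 177180$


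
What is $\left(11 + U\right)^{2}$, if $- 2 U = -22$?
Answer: $484$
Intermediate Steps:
$U = 11$ ($U = \left(- \frac{1}{2}\right) \left(-22\right) = 11$)
$\left(11 + U\right)^{2} = \left(11 + 11\right)^{2} = 22^{2} = 484$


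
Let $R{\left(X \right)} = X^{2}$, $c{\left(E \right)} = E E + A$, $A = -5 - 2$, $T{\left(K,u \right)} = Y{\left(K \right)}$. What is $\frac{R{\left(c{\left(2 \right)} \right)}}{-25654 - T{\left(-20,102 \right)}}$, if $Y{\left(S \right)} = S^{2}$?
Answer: $- \frac{9}{26054} \approx -0.00034544$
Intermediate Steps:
$T{\left(K,u \right)} = K^{2}$
$A = -7$ ($A = -5 - 2 = -7$)
$c{\left(E \right)} = -7 + E^{2}$ ($c{\left(E \right)} = E E - 7 = E^{2} - 7 = -7 + E^{2}$)
$\frac{R{\left(c{\left(2 \right)} \right)}}{-25654 - T{\left(-20,102 \right)}} = \frac{\left(-7 + 2^{2}\right)^{2}}{-25654 - \left(-20\right)^{2}} = \frac{\left(-7 + 4\right)^{2}}{-25654 - 400} = \frac{\left(-3\right)^{2}}{-25654 - 400} = \frac{9}{-26054} = 9 \left(- \frac{1}{26054}\right) = - \frac{9}{26054}$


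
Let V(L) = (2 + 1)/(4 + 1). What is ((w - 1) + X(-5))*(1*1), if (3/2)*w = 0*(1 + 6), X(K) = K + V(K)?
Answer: -27/5 ≈ -5.4000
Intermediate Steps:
V(L) = ⅗ (V(L) = 3/5 = 3*(⅕) = ⅗)
X(K) = ⅗ + K (X(K) = K + ⅗ = ⅗ + K)
w = 0 (w = 2*(0*(1 + 6))/3 = 2*(0*7)/3 = (⅔)*0 = 0)
((w - 1) + X(-5))*(1*1) = ((0 - 1) + (⅗ - 5))*(1*1) = (-1 - 22/5)*1 = -27/5*1 = -27/5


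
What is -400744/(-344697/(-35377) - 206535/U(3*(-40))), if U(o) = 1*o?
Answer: -113416963904/489863489 ≈ -231.53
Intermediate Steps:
U(o) = o
-400744/(-344697/(-35377) - 206535/U(3*(-40))) = -400744/(-344697/(-35377) - 206535/(3*(-40))) = -400744/(-344697*(-1/35377) - 206535/(-120)) = -400744/(344697/35377 - 206535*(-1/120)) = -400744/(344697/35377 + 13769/8) = -400744/489863489/283016 = -400744*283016/489863489 = -113416963904/489863489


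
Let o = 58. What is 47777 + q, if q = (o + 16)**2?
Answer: 53253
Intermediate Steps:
q = 5476 (q = (58 + 16)**2 = 74**2 = 5476)
47777 + q = 47777 + 5476 = 53253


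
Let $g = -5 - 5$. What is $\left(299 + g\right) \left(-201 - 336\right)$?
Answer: $-155193$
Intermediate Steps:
$g = -10$ ($g = -5 - 5 = -10$)
$\left(299 + g\right) \left(-201 - 336\right) = \left(299 - 10\right) \left(-201 - 336\right) = 289 \left(-537\right) = -155193$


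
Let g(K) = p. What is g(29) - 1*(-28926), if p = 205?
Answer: 29131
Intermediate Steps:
g(K) = 205
g(29) - 1*(-28926) = 205 - 1*(-28926) = 205 + 28926 = 29131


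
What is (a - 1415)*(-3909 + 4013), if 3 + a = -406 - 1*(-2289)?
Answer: 48360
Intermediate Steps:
a = 1880 (a = -3 + (-406 - 1*(-2289)) = -3 + (-406 + 2289) = -3 + 1883 = 1880)
(a - 1415)*(-3909 + 4013) = (1880 - 1415)*(-3909 + 4013) = 465*104 = 48360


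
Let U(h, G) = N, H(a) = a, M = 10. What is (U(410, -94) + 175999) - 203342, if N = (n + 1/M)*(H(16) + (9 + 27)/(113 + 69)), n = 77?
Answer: -11872838/455 ≈ -26094.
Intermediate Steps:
N = 568227/455 (N = (77 + 1/10)*(16 + (9 + 27)/(113 + 69)) = (77 + 1/10)*(16 + 36/182) = 771*(16 + 36*(1/182))/10 = 771*(16 + 18/91)/10 = (771/10)*(1474/91) = 568227/455 ≈ 1248.8)
U(h, G) = 568227/455
(U(410, -94) + 175999) - 203342 = (568227/455 + 175999) - 203342 = 80647772/455 - 203342 = -11872838/455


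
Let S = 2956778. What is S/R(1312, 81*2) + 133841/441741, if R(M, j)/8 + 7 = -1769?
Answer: -217371409595/1046042688 ≈ -207.80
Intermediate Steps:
R(M, j) = -14208 (R(M, j) = -56 + 8*(-1769) = -56 - 14152 = -14208)
S/R(1312, 81*2) + 133841/441741 = 2956778/(-14208) + 133841/441741 = 2956778*(-1/14208) + 133841*(1/441741) = -1478389/7104 + 133841/441741 = -217371409595/1046042688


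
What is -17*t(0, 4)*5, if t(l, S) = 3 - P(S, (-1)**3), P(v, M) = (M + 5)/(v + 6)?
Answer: -221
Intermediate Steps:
P(v, M) = (5 + M)/(6 + v)
t(l, S) = 3 - 4/(6 + S) (t(l, S) = 3 - (5 + (-1)**3)/(6 + S) = 3 - (5 - 1)/(6 + S) = 3 - 4/(6 + S))
-17*t(0, 4)*5 = -17*(14 + 3*4)/(6 + 4)*5 = -17*(14 + 12)/10*5 = -17*26/10*5 = -17*13/5*5 = -221/5*5 = -221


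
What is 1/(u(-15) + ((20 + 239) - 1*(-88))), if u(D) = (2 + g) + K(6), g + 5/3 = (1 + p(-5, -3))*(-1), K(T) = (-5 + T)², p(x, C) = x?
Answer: 3/1057 ≈ 0.0028382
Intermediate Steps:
g = 7/3 (g = -5/3 + (1 - 5)*(-1) = -5/3 - 4*(-1) = -5/3 + 4 = 7/3 ≈ 2.3333)
u(D) = 16/3 (u(D) = (2 + 7/3) + (-5 + 6)² = 13/3 + 1² = 13/3 + 1 = 16/3)
1/(u(-15) + ((20 + 239) - 1*(-88))) = 1/(16/3 + ((20 + 239) - 1*(-88))) = 1/(16/3 + (259 + 88)) = 1/(16/3 + 347) = 1/(1057/3) = 3/1057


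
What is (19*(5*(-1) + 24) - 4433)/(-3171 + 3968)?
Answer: -4072/797 ≈ -5.1092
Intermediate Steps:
(19*(5*(-1) + 24) - 4433)/(-3171 + 3968) = (19*(-5 + 24) - 4433)/797 = (19*19 - 4433)*(1/797) = (361 - 4433)*(1/797) = -4072*1/797 = -4072/797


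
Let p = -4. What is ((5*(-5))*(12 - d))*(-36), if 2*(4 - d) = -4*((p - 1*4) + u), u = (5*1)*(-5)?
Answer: 66600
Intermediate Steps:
u = -25 (u = 5*(-5) = -25)
d = -62 (d = 4 - (-2)*((-4 - 1*4) - 25) = 4 - (-2)*((-4 - 4) - 25) = 4 - (-2)*(-8 - 25) = 4 - (-2)*(-33) = 4 - 1/2*132 = 4 - 66 = -62)
((5*(-5))*(12 - d))*(-36) = ((5*(-5))*(12 - 1*(-62)))*(-36) = -25*(12 + 62)*(-36) = -25*74*(-36) = -1850*(-36) = 66600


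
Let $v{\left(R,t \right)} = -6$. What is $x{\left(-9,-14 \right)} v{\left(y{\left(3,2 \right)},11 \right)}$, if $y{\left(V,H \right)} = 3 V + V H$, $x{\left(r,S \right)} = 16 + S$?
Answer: $-12$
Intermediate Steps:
$y{\left(V,H \right)} = 3 V + H V$
$x{\left(-9,-14 \right)} v{\left(y{\left(3,2 \right)},11 \right)} = \left(16 - 14\right) \left(-6\right) = 2 \left(-6\right) = -12$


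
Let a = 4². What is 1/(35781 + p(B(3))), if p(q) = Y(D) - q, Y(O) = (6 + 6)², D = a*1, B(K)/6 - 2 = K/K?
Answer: 1/35907 ≈ 2.7850e-5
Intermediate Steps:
a = 16
B(K) = 18 (B(K) = 12 + 6*(K/K) = 12 + 6*1 = 12 + 6 = 18)
D = 16 (D = 16*1 = 16)
Y(O) = 144 (Y(O) = 12² = 144)
p(q) = 144 - q
1/(35781 + p(B(3))) = 1/(35781 + (144 - 1*18)) = 1/(35781 + (144 - 18)) = 1/(35781 + 126) = 1/35907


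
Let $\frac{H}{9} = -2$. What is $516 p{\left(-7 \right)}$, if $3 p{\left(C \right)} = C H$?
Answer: $21672$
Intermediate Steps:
$H = -18$ ($H = 9 \left(-2\right) = -18$)
$p{\left(C \right)} = - 6 C$ ($p{\left(C \right)} = \frac{C \left(-18\right)}{3} = \frac{\left(-18\right) C}{3} = - 6 C$)
$516 p{\left(-7 \right)} = 516 \left(\left(-6\right) \left(-7\right)\right) = 516 \cdot 42 = 21672$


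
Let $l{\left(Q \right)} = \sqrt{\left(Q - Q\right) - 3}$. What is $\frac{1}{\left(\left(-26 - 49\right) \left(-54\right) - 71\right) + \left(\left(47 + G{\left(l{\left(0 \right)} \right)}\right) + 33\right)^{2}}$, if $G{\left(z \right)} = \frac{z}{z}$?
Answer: $\frac{1}{10540} \approx 9.4877 \cdot 10^{-5}$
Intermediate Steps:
$l{\left(Q \right)} = i \sqrt{3}$ ($l{\left(Q \right)} = \sqrt{0 - 3} = \sqrt{-3} = i \sqrt{3}$)
$G{\left(z \right)} = 1$
$\frac{1}{\left(\left(-26 - 49\right) \left(-54\right) - 71\right) + \left(\left(47 + G{\left(l{\left(0 \right)} \right)}\right) + 33\right)^{2}} = \frac{1}{\left(\left(-26 - 49\right) \left(-54\right) - 71\right) + \left(\left(47 + 1\right) + 33\right)^{2}} = \frac{1}{\left(\left(-75\right) \left(-54\right) - 71\right) + \left(48 + 33\right)^{2}} = \frac{1}{\left(4050 - 71\right) + 81^{2}} = \frac{1}{3979 + 6561} = \frac{1}{10540}$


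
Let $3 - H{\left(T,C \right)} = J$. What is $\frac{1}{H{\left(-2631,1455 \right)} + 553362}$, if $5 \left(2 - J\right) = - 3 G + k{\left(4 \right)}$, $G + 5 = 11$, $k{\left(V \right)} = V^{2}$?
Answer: $\frac{5}{2766813} \approx 1.8071 \cdot 10^{-6}$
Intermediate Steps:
$G = 6$ ($G = -5 + 11 = 6$)
$J = \frac{12}{5}$ ($J = 2 - \frac{\left(-3\right) 6 + 4^{2}}{5} = 2 - \frac{-18 + 16}{5} = 2 - - \frac{2}{5} = 2 + \frac{2}{5} = \frac{12}{5} \approx 2.4$)
$H{\left(T,C \right)} = \frac{3}{5}$ ($H{\left(T,C \right)} = 3 - \frac{12}{5} = \frac{3}{5}$)
$\frac{1}{H{\left(-2631,1455 \right)} + 553362} = \frac{1}{\frac{3}{5} + 553362} = \frac{1}{\frac{2766813}{5}} = \frac{5}{2766813}$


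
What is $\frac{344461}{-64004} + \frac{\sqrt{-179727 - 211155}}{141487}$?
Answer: $- \frac{344461}{64004} + \frac{i \sqrt{390882}}{141487} \approx -5.3819 + 0.0044188 i$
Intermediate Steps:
$\frac{344461}{-64004} + \frac{\sqrt{-179727 - 211155}}{141487} = 344461 \left(- \frac{1}{64004}\right) + \sqrt{-390882} \cdot \frac{1}{141487} = - \frac{344461}{64004} + i \sqrt{390882} \cdot \frac{1}{141487} = - \frac{344461}{64004} + \frac{i \sqrt{390882}}{141487}$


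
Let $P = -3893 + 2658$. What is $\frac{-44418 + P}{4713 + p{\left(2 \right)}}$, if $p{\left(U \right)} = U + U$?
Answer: $- \frac{45653}{4717} \approx -9.6784$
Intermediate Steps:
$P = -1235$
$p{\left(U \right)} = 2 U$
$\frac{-44418 + P}{4713 + p{\left(2 \right)}} = \frac{-44418 - 1235}{4713 + 2 \cdot 2} = - \frac{45653}{4713 + 4} = - \frac{45653}{4717}$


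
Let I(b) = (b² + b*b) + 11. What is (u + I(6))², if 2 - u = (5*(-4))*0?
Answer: 7225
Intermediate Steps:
I(b) = 11 + 2*b² (I(b) = (b² + b²) + 11 = 2*b² + 11 = 11 + 2*b²)
u = 2 (u = 2 - 5*(-4)*0 = 2 - (-20)*0 = 2 - 1*0 = 2 + 0 = 2)
(u + I(6))² = (2 + (11 + 2*6²))² = (2 + (11 + 2*36))² = (2 + (11 + 72))² = (2 + 83)² = 85² = 7225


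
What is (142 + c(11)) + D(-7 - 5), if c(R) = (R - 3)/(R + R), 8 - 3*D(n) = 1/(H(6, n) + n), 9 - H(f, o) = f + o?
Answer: 14347/99 ≈ 144.92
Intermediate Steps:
H(f, o) = 9 - f - o (H(f, o) = 9 - (f + o) = 9 + (-f - o) = 9 - f - o)
D(n) = 23/9 (D(n) = 8/3 - 1/(3*((9 - 1*6 - n) + n)) = 8/3 - 1/(3*((9 - 6 - n) + n)) = 8/3 - 1/(3*((3 - n) + n)) = 8/3 - ⅓/3 = 8/3 - ⅓*⅓ = 8/3 - ⅑ = 23/9)
c(R) = (-3 + R)/(2*R) (c(R) = (-3 + R)/((2*R)) = (-3 + R)*(1/(2*R)) = (-3 + R)/(2*R))
(142 + c(11)) + D(-7 - 5) = (142 + (½)*(-3 + 11)/11) + 23/9 = (142 + (½)*(1/11)*8) + 23/9 = (142 + 4/11) + 23/9 = 1566/11 + 23/9 = 14347/99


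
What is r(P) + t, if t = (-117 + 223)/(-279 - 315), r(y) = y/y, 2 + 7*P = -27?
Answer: 244/297 ≈ 0.82155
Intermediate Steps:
P = -29/7 (P = -2/7 + (1/7)*(-27) = -2/7 - 27/7 = -29/7 ≈ -4.1429)
r(y) = 1
t = -53/297 (t = 106/(-594) = -1/594*106 = -53/297 ≈ -0.17845)
r(P) + t = 1 - 53/297 = 244/297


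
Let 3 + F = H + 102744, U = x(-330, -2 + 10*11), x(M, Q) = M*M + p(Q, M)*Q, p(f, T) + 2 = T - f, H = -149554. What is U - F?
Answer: 108193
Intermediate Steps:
p(f, T) = -2 + T - f (p(f, T) = -2 + (T - f) = -2 + T - f)
x(M, Q) = M² + Q*(-2 + M - Q) (x(M, Q) = M*M + (-2 + M - Q)*Q = M² + Q*(-2 + M - Q))
U = 61380 (U = (-330)² - (-2 + 10*11)*(2 + (-2 + 10*11) - 1*(-330)) = 108900 - (-2 + 110)*(2 + (-2 + 110) + 330) = 108900 - 1*108*(2 + 108 + 330) = 108900 - 1*108*440 = 108900 - 47520 = 61380)
F = -46813 (F = -3 + (-149554 + 102744) = -3 - 46810 = -46813)
U - F = 61380 - 1*(-46813) = 61380 + 46813 = 108193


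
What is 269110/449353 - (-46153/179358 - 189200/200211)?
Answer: 293579281059221/162990066984686 ≈ 1.8012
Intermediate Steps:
269110/449353 - (-46153/179358 - 189200/200211) = 269110*(1/449353) - (-46153*1/179358 - 189200*1/200211) = 269110/449353 - (-46153/179358 - 17200/18201) = 269110/449353 - 1*(-436109817/362721662) = 269110/449353 + 436109817/362721662 = 293579281059221/162990066984686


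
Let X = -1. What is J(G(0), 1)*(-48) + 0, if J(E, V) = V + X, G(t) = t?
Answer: 0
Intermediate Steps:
J(E, V) = -1 + V (J(E, V) = V - 1 = -1 + V)
J(G(0), 1)*(-48) + 0 = (-1 + 1)*(-48) + 0 = 0*(-48) + 0 = 0 + 0 = 0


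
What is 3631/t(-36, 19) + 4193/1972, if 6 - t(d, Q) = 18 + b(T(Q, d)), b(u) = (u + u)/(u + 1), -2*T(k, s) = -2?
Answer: -7105823/25636 ≈ -277.18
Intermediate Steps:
T(k, s) = 1 (T(k, s) = -½*(-2) = 1)
b(u) = 2*u/(1 + u) (b(u) = (2*u)/(1 + u) = 2*u/(1 + u))
t(d, Q) = -13 (t(d, Q) = 6 - (18 + 2*1/(1 + 1)) = 6 - (18 + 2*1/2) = 6 - (18 + 2*1*(½)) = 6 - (18 + 1) = 6 - 1*19 = 6 - 19 = -13)
3631/t(-36, 19) + 4193/1972 = 3631/(-13) + 4193/1972 = 3631*(-1/13) + 4193*(1/1972) = -3631/13 + 4193/1972 = -7105823/25636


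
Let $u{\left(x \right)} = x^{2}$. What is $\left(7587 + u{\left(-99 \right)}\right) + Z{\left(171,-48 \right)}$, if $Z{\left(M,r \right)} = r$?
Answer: $17340$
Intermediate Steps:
$\left(7587 + u{\left(-99 \right)}\right) + Z{\left(171,-48 \right)} = \left(7587 + \left(-99\right)^{2}\right) - 48 = \left(7587 + 9801\right) - 48 = 17388 - 48 = 17340$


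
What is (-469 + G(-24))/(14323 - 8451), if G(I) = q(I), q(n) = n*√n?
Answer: -469/5872 - 3*I*√6/367 ≈ -0.079871 - 0.020023*I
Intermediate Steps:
q(n) = n^(3/2)
G(I) = I^(3/2)
(-469 + G(-24))/(14323 - 8451) = (-469 + (-24)^(3/2))/(14323 - 8451) = (-469 - 48*I*√6)/5872 = (-469 - 48*I*√6)*(1/5872) = -469/5872 - 3*I*√6/367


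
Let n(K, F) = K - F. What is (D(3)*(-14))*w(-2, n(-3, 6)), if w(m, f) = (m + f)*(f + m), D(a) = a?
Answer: -5082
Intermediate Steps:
w(m, f) = (f + m)² (w(m, f) = (f + m)*(f + m) = (f + m)²)
(D(3)*(-14))*w(-2, n(-3, 6)) = (3*(-14))*((-3 - 1*6) - 2)² = -42*((-3 - 6) - 2)² = -42*(-9 - 2)² = -42*(-11)² = -42*121 = -5082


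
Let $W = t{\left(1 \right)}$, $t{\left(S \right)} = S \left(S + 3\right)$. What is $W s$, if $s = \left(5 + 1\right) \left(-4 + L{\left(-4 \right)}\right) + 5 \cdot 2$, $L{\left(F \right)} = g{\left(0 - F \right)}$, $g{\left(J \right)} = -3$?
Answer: $-128$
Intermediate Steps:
$L{\left(F \right)} = -3$
$t{\left(S \right)} = S \left(3 + S\right)$
$W = 4$ ($W = 1 \left(3 + 1\right) = 1 \cdot 4 = 4$)
$s = -32$ ($s = \left(5 + 1\right) \left(-4 - 3\right) + 5 \cdot 2 = 6 \left(-7\right) + 10 = -42 + 10 = -32$)
$W s = 4 \left(-32\right) = -128$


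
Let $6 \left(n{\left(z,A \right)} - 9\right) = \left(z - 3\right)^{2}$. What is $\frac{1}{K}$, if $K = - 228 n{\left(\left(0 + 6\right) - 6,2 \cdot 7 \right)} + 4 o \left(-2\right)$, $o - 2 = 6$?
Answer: $- \frac{1}{2458} \approx -0.00040683$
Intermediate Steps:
$o = 8$ ($o = 2 + 6 = 8$)
$n{\left(z,A \right)} = 9 + \frac{\left(-3 + z\right)^{2}}{6}$ ($n{\left(z,A \right)} = 9 + \frac{\left(z - 3\right)^{2}}{6} = 9 + \frac{\left(-3 + z\right)^{2}}{6}$)
$K = -2458$ ($K = - 228 \left(9 + \frac{\left(-3 + \left(\left(0 + 6\right) - 6\right)\right)^{2}}{6}\right) + 4 \cdot 8 \left(-2\right) = - 228 \left(9 + \frac{\left(-3 + \left(6 - 6\right)\right)^{2}}{6}\right) + 32 \left(-2\right) = - 228 \left(9 + \frac{\left(-3 + 0\right)^{2}}{6}\right) - 64 = - 228 \left(9 + \frac{\left(-3\right)^{2}}{6}\right) - 64 = - 228 \left(9 + \frac{1}{6} \cdot 9\right) - 64 = - 228 \left(9 + \frac{3}{2}\right) - 64 = \left(-228\right) \frac{21}{2} - 64 = -2394 - 64 = -2458$)
$\frac{1}{K} = \frac{1}{-2458} = - \frac{1}{2458}$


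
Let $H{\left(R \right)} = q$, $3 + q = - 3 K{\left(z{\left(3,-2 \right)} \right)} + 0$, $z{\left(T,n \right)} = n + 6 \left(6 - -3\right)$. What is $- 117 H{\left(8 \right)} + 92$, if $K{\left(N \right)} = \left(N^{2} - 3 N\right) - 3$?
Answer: $893738$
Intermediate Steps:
$z{\left(T,n \right)} = 54 + n$ ($z{\left(T,n \right)} = n + 6 \left(6 + 3\right) = n + 6 \cdot 9 = n + 54 = 54 + n$)
$K{\left(N \right)} = -3 + N^{2} - 3 N$
$q = -7638$ ($q = -3 - 3 \left(-3 + \left(54 - 2\right)^{2} - 3 \left(54 - 2\right)\right) = -3 - 3 \left(-3 + 52^{2} - 156\right) = -3 - 3 \left(-3 + 2704 - 156\right) = -3 + \left(\left(-3\right) 2545 + 0\right) = -3 + \left(-7635 + 0\right) = -3 - 7635 = -7638$)
$H{\left(R \right)} = -7638$
$- 117 H{\left(8 \right)} + 92 = \left(-117\right) \left(-7638\right) + 92 = 893646 + 92 = 893738$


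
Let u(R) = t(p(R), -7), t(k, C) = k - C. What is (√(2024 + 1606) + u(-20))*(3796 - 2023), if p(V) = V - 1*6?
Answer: -33687 + 19503*√30 ≈ 73135.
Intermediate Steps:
p(V) = -6 + V (p(V) = V - 6 = -6 + V)
u(R) = 1 + R (u(R) = (-6 + R) - 1*(-7) = (-6 + R) + 7 = 1 + R)
(√(2024 + 1606) + u(-20))*(3796 - 2023) = (√(2024 + 1606) + (1 - 20))*(3796 - 2023) = (√3630 - 19)*1773 = (11*√30 - 19)*1773 = (-19 + 11*√30)*1773 = -33687 + 19503*√30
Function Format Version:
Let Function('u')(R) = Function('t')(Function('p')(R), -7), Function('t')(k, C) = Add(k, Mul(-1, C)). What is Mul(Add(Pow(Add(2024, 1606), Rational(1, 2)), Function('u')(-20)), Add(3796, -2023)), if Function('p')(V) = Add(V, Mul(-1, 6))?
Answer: Add(-33687, Mul(19503, Pow(30, Rational(1, 2)))) ≈ 73135.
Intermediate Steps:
Function('p')(V) = Add(-6, V) (Function('p')(V) = Add(V, -6) = Add(-6, V))
Function('u')(R) = Add(1, R) (Function('u')(R) = Add(Add(-6, R), Mul(-1, -7)) = Add(Add(-6, R), 7) = Add(1, R))
Mul(Add(Pow(Add(2024, 1606), Rational(1, 2)), Function('u')(-20)), Add(3796, -2023)) = Mul(Add(Pow(Add(2024, 1606), Rational(1, 2)), Add(1, -20)), Add(3796, -2023)) = Mul(Add(Pow(3630, Rational(1, 2)), -19), 1773) = Mul(Add(Mul(11, Pow(30, Rational(1, 2))), -19), 1773) = Mul(Add(-19, Mul(11, Pow(30, Rational(1, 2)))), 1773) = Add(-33687, Mul(19503, Pow(30, Rational(1, 2))))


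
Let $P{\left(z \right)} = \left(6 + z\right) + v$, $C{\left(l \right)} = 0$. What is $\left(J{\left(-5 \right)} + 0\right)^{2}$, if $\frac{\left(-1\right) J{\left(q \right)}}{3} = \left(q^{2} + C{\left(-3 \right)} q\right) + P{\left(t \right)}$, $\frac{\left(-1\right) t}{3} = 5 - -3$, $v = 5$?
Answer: $1296$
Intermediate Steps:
$t = -24$ ($t = - 3 \left(5 - -3\right) = - 3 \left(5 + 3\right) = \left(-3\right) 8 = -24$)
$P{\left(z \right)} = 11 + z$ ($P{\left(z \right)} = \left(6 + z\right) + 5 = 11 + z$)
$J{\left(q \right)} = 39 - 3 q^{2}$ ($J{\left(q \right)} = - 3 \left(\left(q^{2} + 0 q\right) + \left(11 - 24\right)\right) = - 3 \left(\left(q^{2} + 0\right) - 13\right) = - 3 \left(q^{2} - 13\right) = - 3 \left(-13 + q^{2}\right) = 39 - 3 q^{2}$)
$\left(J{\left(-5 \right)} + 0\right)^{2} = \left(\left(39 - 3 \left(-5\right)^{2}\right) + 0\right)^{2} = \left(\left(39 - 75\right) + 0\right)^{2} = \left(-36 + 0\right)^{2} = \left(-36\right)^{2} = 1296$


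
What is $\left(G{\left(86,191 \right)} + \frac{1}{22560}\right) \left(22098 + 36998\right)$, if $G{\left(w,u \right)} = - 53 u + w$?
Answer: $- \frac{1672673269253}{2820} \approx -5.9315 \cdot 10^{8}$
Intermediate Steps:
$G{\left(w,u \right)} = w - 53 u$
$\left(G{\left(86,191 \right)} + \frac{1}{22560}\right) \left(22098 + 36998\right) = \left(\left(86 - 10123\right) + \frac{1}{22560}\right) \left(22098 + 36998\right) = \left(\left(86 - 10123\right) + \frac{1}{22560}\right) 59096 = \left(-10037 + \frac{1}{22560}\right) 59096 = \left(- \frac{226434719}{22560}\right) 59096 = - \frac{1672673269253}{2820}$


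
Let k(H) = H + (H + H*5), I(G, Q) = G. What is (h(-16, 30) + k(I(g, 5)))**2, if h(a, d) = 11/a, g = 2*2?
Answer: 190969/256 ≈ 745.97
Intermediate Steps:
g = 4
k(H) = 7*H (k(H) = H + (H + 5*H) = H + 6*H = 7*H)
(h(-16, 30) + k(I(g, 5)))**2 = (11/(-16) + 7*4)**2 = (11*(-1/16) + 28)**2 = (-11/16 + 28)**2 = (437/16)**2 = 190969/256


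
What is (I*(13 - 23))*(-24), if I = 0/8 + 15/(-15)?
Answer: -240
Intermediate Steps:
I = -1 (I = 0*(⅛) + 15*(-1/15) = 0 - 1 = -1)
(I*(13 - 23))*(-24) = -(13 - 23)*(-24) = -1*(-10)*(-24) = 10*(-24) = -240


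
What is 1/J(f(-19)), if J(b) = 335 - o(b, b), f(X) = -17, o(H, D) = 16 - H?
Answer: 1/302 ≈ 0.0033113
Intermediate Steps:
J(b) = 319 + b (J(b) = 335 - (16 - b) = 335 + (-16 + b) = 319 + b)
1/J(f(-19)) = 1/(319 - 17) = 1/302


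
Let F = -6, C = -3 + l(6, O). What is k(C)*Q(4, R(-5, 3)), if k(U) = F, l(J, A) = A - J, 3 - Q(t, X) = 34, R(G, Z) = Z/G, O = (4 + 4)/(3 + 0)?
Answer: 186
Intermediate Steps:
O = 8/3 ≈ 2.6667
Q(t, X) = -31 (Q(t, X) = 3 - 1*34 = 3 - 34 = -31)
C = -19/3 (C = -3 + (8/3 - 1*6) = -3 + (8/3 - 6) = -3 - 10/3 = -19/3 ≈ -6.3333)
k(U) = -6
k(C)*Q(4, R(-5, 3)) = -6*(-31) = 186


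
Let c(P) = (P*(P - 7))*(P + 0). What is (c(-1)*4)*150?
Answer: -4800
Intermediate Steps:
c(P) = P²*(-7 + P) (c(P) = (P*(-7 + P))*P = P²*(-7 + P))
(c(-1)*4)*150 = (((-1)²*(-7 - 1))*4)*150 = ((1*(-8))*4)*150 = -8*4*150 = -32*150 = -4800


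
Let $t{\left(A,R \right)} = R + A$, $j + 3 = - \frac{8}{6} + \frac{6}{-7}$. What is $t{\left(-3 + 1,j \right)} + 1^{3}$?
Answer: $- \frac{130}{21} \approx -6.1905$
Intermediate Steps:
$j = - \frac{109}{21}$ ($j = -3 + \left(- \frac{8}{6} + \frac{6}{-7}\right) = -3 + \left(\left(-8\right) \frac{1}{6} + 6 \left(- \frac{1}{7}\right)\right) = -3 - \frac{46}{21} = - \frac{109}{21} \approx -5.1905$)
$t{\left(A,R \right)} = A + R$
$t{\left(-3 + 1,j \right)} + 1^{3} = \left(\left(-3 + 1\right) - \frac{109}{21}\right) + 1^{3} = \left(-2 - \frac{109}{21}\right) + 1 = - \frac{151}{21} + 1 = - \frac{130}{21}$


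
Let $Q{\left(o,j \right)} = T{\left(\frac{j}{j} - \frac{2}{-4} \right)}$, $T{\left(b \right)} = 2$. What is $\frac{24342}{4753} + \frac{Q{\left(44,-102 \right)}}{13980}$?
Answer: $\frac{170155333}{33223470} \approx 5.1215$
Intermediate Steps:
$Q{\left(o,j \right)} = 2$
$\frac{24342}{4753} + \frac{Q{\left(44,-102 \right)}}{13980} = \frac{24342}{4753} + \frac{2}{13980} = 24342 \cdot \frac{1}{4753} + 2 \cdot \frac{1}{13980} = \frac{24342}{4753} + \frac{1}{6990} = \frac{170155333}{33223470}$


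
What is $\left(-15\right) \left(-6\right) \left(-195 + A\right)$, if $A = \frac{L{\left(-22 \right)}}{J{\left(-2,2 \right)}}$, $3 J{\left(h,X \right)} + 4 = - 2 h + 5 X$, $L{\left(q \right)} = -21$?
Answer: $-18117$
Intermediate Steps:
$J{\left(h,X \right)} = - \frac{4}{3} - \frac{2 h}{3} + \frac{5 X}{3}$ ($J{\left(h,X \right)} = - \frac{4}{3} + \frac{- 2 h + 5 X}{3} = - \frac{4}{3} + \left(- \frac{2 h}{3} + \frac{5 X}{3}\right) = - \frac{4}{3} - \frac{2 h}{3} + \frac{5 X}{3}$)
$A = - \frac{63}{10}$ ($A = - \frac{21}{- \frac{4}{3} - - \frac{4}{3} + \frac{5}{3} \cdot 2} = - \frac{21}{- \frac{4}{3} + \frac{4}{3} + \frac{10}{3}} = - \frac{21}{\frac{10}{3}} = \left(-21\right) \frac{3}{10} = - \frac{63}{10} \approx -6.3$)
$\left(-15\right) \left(-6\right) \left(-195 + A\right) = \left(-15\right) \left(-6\right) \left(-195 - \frac{63}{10}\right) = 90 \left(- \frac{2013}{10}\right) = -18117$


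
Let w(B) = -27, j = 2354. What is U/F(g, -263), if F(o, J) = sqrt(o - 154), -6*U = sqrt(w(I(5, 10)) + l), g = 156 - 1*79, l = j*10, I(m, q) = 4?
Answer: I*sqrt(36949)/66 ≈ 2.9124*I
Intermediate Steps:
l = 23540 (l = 2354*10 = 23540)
g = 77 (g = 156 - 79 = 77)
U = -sqrt(23513)/6 (U = -sqrt(-27 + 23540)/6 = -sqrt(23513)/6 ≈ -25.557)
F(o, J) = sqrt(-154 + o)
U/F(g, -263) = (-sqrt(23513)/6)/(sqrt(-154 + 77)) = (-sqrt(23513)/6)/(sqrt(-77)) = (-sqrt(23513)/6)/((I*sqrt(77))) = (-sqrt(23513)/6)*(-I*sqrt(77)/77) = I*sqrt(36949)/66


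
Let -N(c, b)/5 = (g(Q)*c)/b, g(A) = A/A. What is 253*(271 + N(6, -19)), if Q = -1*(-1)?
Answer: 1310287/19 ≈ 68963.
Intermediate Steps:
Q = 1
g(A) = 1
N(c, b) = -5*c/b (N(c, b) = -5*1*c/b = -5*c/b)
253*(271 + N(6, -19)) = 253*(271 - 5*6/(-19)) = 253*(271 - 5*6*(-1/19)) = 253*(271 + 30/19) = 253*(5179/19) = 1310287/19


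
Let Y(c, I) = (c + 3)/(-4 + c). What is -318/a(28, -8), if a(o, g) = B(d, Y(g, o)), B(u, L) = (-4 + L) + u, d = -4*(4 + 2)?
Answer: 3816/331 ≈ 11.529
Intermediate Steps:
Y(c, I) = (3 + c)/(-4 + c)
d = -24 (d = -4*6 = -24)
B(u, L) = -4 + L + u
a(o, g) = -28 + (3 + g)/(-4 + g) (a(o, g) = -4 + (3 + g)/(-4 + g) - 24 = -28 + (3 + g)/(-4 + g))
-318/a(28, -8) = -318*(-4 - 8)/(115 - 27*(-8)) = -318*(-12/(115 + 216)) = -318/((-1/12*331)) = -318/(-331/12) = -318*(-12/331) = 3816/331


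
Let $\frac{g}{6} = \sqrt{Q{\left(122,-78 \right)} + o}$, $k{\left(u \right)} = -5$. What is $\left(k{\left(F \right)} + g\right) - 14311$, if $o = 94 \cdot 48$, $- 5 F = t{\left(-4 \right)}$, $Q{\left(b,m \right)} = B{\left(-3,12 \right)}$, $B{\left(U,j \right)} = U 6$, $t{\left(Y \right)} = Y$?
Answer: $-14316 + 6 \sqrt{4494} \approx -13914.0$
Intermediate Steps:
$B{\left(U,j \right)} = 6 U$
$Q{\left(b,m \right)} = -18$ ($Q{\left(b,m \right)} = 6 \left(-3\right) = -18$)
$F = \frac{4}{5}$ ($F = \left(- \frac{1}{5}\right) \left(-4\right) = \frac{4}{5} \approx 0.8$)
$o = 4512$
$g = 6 \sqrt{4494}$ ($g = 6 \sqrt{-18 + 4512} = 6 \sqrt{4494} \approx 402.22$)
$\left(k{\left(F \right)} + g\right) - 14311 = \left(-5 + 6 \sqrt{4494}\right) - 14311 = -14316 + 6 \sqrt{4494}$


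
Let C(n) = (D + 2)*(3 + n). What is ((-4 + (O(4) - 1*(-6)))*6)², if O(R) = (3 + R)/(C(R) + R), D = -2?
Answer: 2025/4 ≈ 506.25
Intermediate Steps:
C(n) = 0 (C(n) = (-2 + 2)*(3 + n) = 0*(3 + n) = 0)
O(R) = (3 + R)/R (O(R) = (3 + R)/(0 + R) = (3 + R)/R)
((-4 + (O(4) - 1*(-6)))*6)² = ((-4 + ((3 + 4)/4 - 1*(-6)))*6)² = ((-4 + ((¼)*7 + 6))*6)² = ((-4 + (7/4 + 6))*6)² = ((-4 + 31/4)*6)² = ((15/4)*6)² = (45/2)² = 2025/4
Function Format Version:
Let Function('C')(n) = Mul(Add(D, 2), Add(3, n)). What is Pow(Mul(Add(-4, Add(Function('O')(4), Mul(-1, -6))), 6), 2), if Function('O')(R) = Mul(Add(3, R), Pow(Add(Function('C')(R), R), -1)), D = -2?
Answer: Rational(2025, 4) ≈ 506.25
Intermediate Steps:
Function('C')(n) = 0 (Function('C')(n) = Mul(Add(-2, 2), Add(3, n)) = Mul(0, Add(3, n)) = 0)
Function('O')(R) = Mul(Pow(R, -1), Add(3, R)) (Function('O')(R) = Mul(Add(3, R), Pow(Add(0, R), -1)) = Mul(Add(3, R), Pow(R, -1)) = Mul(Pow(R, -1), Add(3, R)))
Pow(Mul(Add(-4, Add(Function('O')(4), Mul(-1, -6))), 6), 2) = Pow(Mul(Add(-4, Add(Mul(Pow(4, -1), Add(3, 4)), Mul(-1, -6))), 6), 2) = Pow(Mul(Add(-4, Add(Mul(Rational(1, 4), 7), 6)), 6), 2) = Pow(Mul(Add(-4, Add(Rational(7, 4), 6)), 6), 2) = Pow(Mul(Add(-4, Rational(31, 4)), 6), 2) = Pow(Mul(Rational(15, 4), 6), 2) = Pow(Rational(45, 2), 2) = Rational(2025, 4)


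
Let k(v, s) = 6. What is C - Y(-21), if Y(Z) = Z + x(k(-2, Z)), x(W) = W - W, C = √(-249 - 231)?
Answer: 21 + 4*I*√30 ≈ 21.0 + 21.909*I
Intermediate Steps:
C = 4*I*√30 (C = √(-480) = 4*I*√30 ≈ 21.909*I)
x(W) = 0
Y(Z) = Z (Y(Z) = Z + 0 = Z)
C - Y(-21) = 4*I*√30 - 1*(-21) = 4*I*√30 + 21 = 21 + 4*I*√30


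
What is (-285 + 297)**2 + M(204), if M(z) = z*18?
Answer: 3816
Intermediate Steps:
M(z) = 18*z
(-285 + 297)**2 + M(204) = (-285 + 297)**2 + 18*204 = 12**2 + 3672 = 144 + 3672 = 3816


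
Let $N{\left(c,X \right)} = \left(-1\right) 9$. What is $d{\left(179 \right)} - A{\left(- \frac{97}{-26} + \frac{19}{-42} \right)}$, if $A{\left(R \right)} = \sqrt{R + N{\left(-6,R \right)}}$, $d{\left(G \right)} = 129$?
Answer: $129 - \frac{i \sqrt{426426}}{273} \approx 129.0 - 2.392 i$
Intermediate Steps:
$N{\left(c,X \right)} = -9$
$A{\left(R \right)} = \sqrt{-9 + R}$ ($A{\left(R \right)} = \sqrt{R - 9} = \sqrt{-9 + R}$)
$d{\left(179 \right)} - A{\left(- \frac{97}{-26} + \frac{19}{-42} \right)} = 129 - \sqrt{-9 + \left(- \frac{97}{-26} + \frac{19}{-42}\right)} = 129 - \sqrt{-9 + \left(\left(-97\right) \left(- \frac{1}{26}\right) + 19 \left(- \frac{1}{42}\right)\right)} = 129 - \sqrt{-9 + \left(\frac{97}{26} - \frac{19}{42}\right)} = 129 - \sqrt{-9 + \frac{895}{273}} = 129 - \sqrt{- \frac{1562}{273}} = 129 - \frac{i \sqrt{426426}}{273}$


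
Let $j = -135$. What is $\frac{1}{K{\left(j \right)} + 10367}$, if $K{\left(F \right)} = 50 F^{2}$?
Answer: $\frac{1}{921617} \approx 1.085 \cdot 10^{-6}$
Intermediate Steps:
$\frac{1}{K{\left(j \right)} + 10367} = \frac{1}{50 \left(-135\right)^{2} + 10367} = \frac{1}{50 \cdot 18225 + 10367} = \frac{1}{911250 + 10367} = \frac{1}{921617}$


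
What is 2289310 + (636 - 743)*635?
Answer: 2221365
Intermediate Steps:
2289310 + (636 - 743)*635 = 2289310 - 107*635 = 2289310 - 67945 = 2221365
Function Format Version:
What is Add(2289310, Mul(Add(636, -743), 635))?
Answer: 2221365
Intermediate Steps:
Add(2289310, Mul(Add(636, -743), 635)) = Add(2289310, Mul(-107, 635)) = Add(2289310, -67945) = 2221365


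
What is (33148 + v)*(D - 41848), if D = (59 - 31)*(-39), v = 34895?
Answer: -2921766420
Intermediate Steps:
D = -1092 (D = 28*(-39) = -1092)
(33148 + v)*(D - 41848) = (33148 + 34895)*(-1092 - 41848) = 68043*(-42940) = -2921766420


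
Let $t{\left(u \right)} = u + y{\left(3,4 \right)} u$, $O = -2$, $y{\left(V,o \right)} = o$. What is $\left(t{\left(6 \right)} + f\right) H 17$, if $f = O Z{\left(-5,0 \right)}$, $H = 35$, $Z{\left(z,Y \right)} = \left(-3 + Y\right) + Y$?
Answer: $21420$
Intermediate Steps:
$Z{\left(z,Y \right)} = -3 + 2 Y$
$t{\left(u \right)} = 5 u$ ($t{\left(u \right)} = u + 4 u = 5 u$)
$f = 6$ ($f = - 2 \left(-3 + 2 \cdot 0\right) = - 2 \left(-3 + 0\right) = \left(-2\right) \left(-3\right) = 6$)
$\left(t{\left(6 \right)} + f\right) H 17 = \left(5 \cdot 6 + 6\right) 35 \cdot 17 = \left(30 + 6\right) 35 \cdot 17 = 36 \cdot 35 \cdot 17 = 1260 \cdot 17 = 21420$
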